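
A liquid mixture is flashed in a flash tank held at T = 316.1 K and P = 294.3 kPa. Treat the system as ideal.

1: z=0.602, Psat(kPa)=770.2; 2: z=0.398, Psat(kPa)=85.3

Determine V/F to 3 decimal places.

V/F = 0.602

Raoult's law: Kᵢ = Pᵢˢᵃᵗ/P = Pᵢˢᵃᵗ/294.3.
  K_1 = 770.2/294.3 = 2.61706, K_2 = 85.3/294.3 = 0.28984
Material balance + equilibrium reduce to Σ zᵢ(Kᵢ−1)/(1+V/F(Kᵢ−1)) = 0.
Feasibility: ΣzᵢKᵢ = 1.691, Σzᵢ/Kᵢ = 1.603 — both > 1, two phases present.
Newton–Raphson from V/F = 0.5:
  V/F = 0.500: g = 0.1000, g' = -0.964 → V/F = 0.604
  V/F = 0.604: g = -0.0022, g' = -1.018 → V/F = 0.602
Converged at V/F = 0.602.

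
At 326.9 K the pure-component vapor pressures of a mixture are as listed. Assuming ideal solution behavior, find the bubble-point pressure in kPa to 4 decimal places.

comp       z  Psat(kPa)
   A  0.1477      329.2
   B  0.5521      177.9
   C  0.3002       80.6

At the bubble point ψ → 0, so ΣzᵢKᵢ = 1 with Kᵢ = Pᵢˢᵃᵗ/P ⇒ P = ΣzᵢPᵢˢᵃᵗ.
P = 0.1477·329.2 + 0.5521·177.9 + 0.3002·80.6 = 171.0376 kPa

Pbub = 171.0376 kPa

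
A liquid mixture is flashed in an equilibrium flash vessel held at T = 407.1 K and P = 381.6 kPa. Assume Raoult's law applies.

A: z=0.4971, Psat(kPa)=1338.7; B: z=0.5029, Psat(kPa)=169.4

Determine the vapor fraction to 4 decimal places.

Raoult's law: Kᵢ = Pᵢˢᵃᵗ/P = Pᵢˢᵃᵗ/381.6.
  K_A = 1338.7/381.6 = 3.508124, K_B = 169.4/381.6 = 0.443920
Material balance + equilibrium reduce to Σ zᵢ(Kᵢ−1)/(1+ψ(Kᵢ−1)) = 0.
Feasibility: ΣzᵢKᵢ = 1.9671, Σzᵢ/Kᵢ = 1.2746 — both > 1, two phases present.
Binary case is linear: z₁(K₁−1)(1+ψ(K₂−1)) + z₂(K₂−1)(1+ψ(K₁−1)) = 0
⇒ ψ = [z₁(K₁−1)+z₂(K₂−1)] / [−(K₁−1)(K₂−1)] = 0.96714/1.39472 = 0.6934

ψ = 0.6934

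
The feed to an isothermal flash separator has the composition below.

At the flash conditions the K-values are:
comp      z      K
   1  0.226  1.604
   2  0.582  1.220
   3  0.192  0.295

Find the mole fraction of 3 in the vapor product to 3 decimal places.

y_3 = 0.091

Material balance + equilibrium reduce to Σ zᵢ(Kᵢ−1)/(1+ψ(Kᵢ−1)) = 0.
Check two-phase: ΣzᵢKᵢ = 1.129 > 1 and Σzᵢ/Kᵢ = 1.269 > 1, so g(0) = 0.129 > 0 and g(1) = -0.269 < 0.
Newton iteration, ψ⁰ = 0.5:
  ψ = 0.500: g = 0.0111, g' = -0.299 → ψ = 0.537
  ψ = 0.537: g = -0.0003, g' = -0.317 → ψ = 0.536
Converged at ψ = 0.536.
Compositions from xᵢ = zᵢ/(1+ψ(Kᵢ−1)), yᵢ = Kᵢxᵢ:
  1: x = 0.171, y = 0.274
  2: x = 0.521, y = 0.635
  3: x = 0.309, y = 0.091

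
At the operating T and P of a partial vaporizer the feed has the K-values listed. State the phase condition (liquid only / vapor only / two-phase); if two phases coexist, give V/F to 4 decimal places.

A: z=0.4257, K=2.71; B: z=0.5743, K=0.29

ΣzᵢKᵢ = 1.3202; Σzᵢ/Kᵢ = 2.1374.
Both exceed 1, so a two-phase solution exists.
Let ψ = V/F and solve Σ zᵢ(Kᵢ−1)/(1+ψ(Kᵢ−1)) = 0.
Binary case is linear: z₁(K₁−1)(1+ψ(K₂−1)) + z₂(K₂−1)(1+ψ(K₁−1)) = 0
⇒ ψ = [z₁(K₁−1)+z₂(K₂−1)] / [−(K₁−1)(K₂−1)] = 0.32019/1.21410 = 0.2637

two-phase, V/F = 0.2637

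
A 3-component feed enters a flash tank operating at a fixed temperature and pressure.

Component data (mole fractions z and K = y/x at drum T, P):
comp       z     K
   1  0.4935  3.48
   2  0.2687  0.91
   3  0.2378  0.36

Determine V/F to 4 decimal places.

V/F = 0.8921

Material balance + equilibrium reduce to Σ zᵢ(Kᵢ−1)/(1+V/F(Kᵢ−1)) = 0.
g(0) = ΣzᵢKᵢ − 1 = 1.0475 and g(1) = 1 − Σzᵢ/Kᵢ = -0.0976, so a root lies in (0, 1).
Newton–Raphson from V/F = 0.34:
  V/F = 0.3400: g = 0.44453, g' = -1.0548 → V/F = 0.7614
  V/F = 0.7614: g = 0.10092, g' = -0.7369 → V/F = 0.8984
  V/F = 0.8984: g = -0.00523, g' = -0.8330 → V/F = 0.8921
Converged at V/F = 0.8921.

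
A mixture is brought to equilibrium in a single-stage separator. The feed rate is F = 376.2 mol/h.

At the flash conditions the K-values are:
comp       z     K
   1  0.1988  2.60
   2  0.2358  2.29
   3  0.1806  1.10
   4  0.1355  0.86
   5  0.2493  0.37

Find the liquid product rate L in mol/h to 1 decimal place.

L = 96.0 mol/h

Rachford–Rice: g(ψ) = Σ zᵢ(Kᵢ−1)/(1+ψ(Kᵢ−1)) = 0.
Check two-phase: ΣzᵢKᵢ = 1.4643 > 1 and Σzᵢ/Kᵢ = 1.1750 > 1, so g(0) = 0.4643 > 0 and g(1) = -0.1750 < 0.
Newton iteration, ψ⁰ = 0.42:
  ψ = 0.4200: g = 0.17114, g' = -0.5347 → ψ = 0.7400
  ψ = 0.7400: g = 0.00267, g' = -0.5615 → ψ = 0.7448
Converged at ψ = 0.7448.
Then V = ψ·F = 0.7448·376.2 = 280.2 mol/h and L = F − V = 96.0 mol/h.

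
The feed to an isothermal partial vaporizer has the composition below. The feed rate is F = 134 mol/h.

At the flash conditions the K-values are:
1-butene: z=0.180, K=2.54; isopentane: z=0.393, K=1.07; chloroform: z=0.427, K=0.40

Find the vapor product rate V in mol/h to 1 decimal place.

V = 12.1 mol/h

Newton iteration, ψ⁰ = 0.5:
  ψ = 0.500: g = -0.1828, g' = -0.452 → ψ = 0.095
  ψ = 0.095: g = -0.0027, g' = -0.499 → ψ = 0.090
Converged at ψ = 0.090.
Then V = ψ·F = 0.0899·134 = 12.1 mol/h and L = F − V = 121.9 mol/h.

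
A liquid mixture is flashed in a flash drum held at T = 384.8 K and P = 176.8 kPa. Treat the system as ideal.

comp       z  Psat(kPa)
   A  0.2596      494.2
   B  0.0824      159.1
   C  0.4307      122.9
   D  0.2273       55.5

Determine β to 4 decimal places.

Raoult's law: Kᵢ = Pᵢˢᵃᵗ/P = Pᵢˢᵃᵗ/176.8.
  K_A = 494.2/176.8 = 2.795249, K_B = 159.1/176.8 = 0.899887, K_C = 122.9/176.8 = 0.695136, K_D = 55.5/176.8 = 0.313914
Rachford–Rice: g(β) = Σ zᵢ(Kᵢ−1)/(1+β(Kᵢ−1)) = 0.
g(0) = ΣzᵢKᵢ − 1 = 0.1705 and g(1) = 1 − Σzᵢ/Kᵢ = -0.5281, so a root lies in (0, 1).
Newton–Raphson from β = 0.37:
  β = 0.3700: g = -0.08553, g' = -0.5460 → β = 0.2133
  β = 0.2133: g = 0.00542, g' = -0.6309 → β = 0.2219
  β = 0.2219: g = 0.00003, g' = -0.6236 → β = 0.2220
Converged at β = 0.2220.

β = 0.2220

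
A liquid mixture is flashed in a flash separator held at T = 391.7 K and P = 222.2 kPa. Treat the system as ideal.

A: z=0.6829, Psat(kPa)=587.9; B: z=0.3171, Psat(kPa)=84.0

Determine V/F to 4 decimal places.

Raoult's law: Kᵢ = Pᵢˢᵃᵗ/P = Pᵢˢᵃᵗ/222.2.
  K_A = 587.9/222.2 = 2.645815, K_B = 84.0/222.2 = 0.378038
Material balance + equilibrium reduce to Σ zᵢ(Kᵢ−1)/(1+V/F(Kᵢ−1)) = 0.
Check two-phase: ΣzᵢKᵢ = 1.9267 > 1 and Σzᵢ/Kᵢ = 1.0969 > 1, so g(0) = 0.9267 > 0 and g(1) = -0.0969 < 0.
Newton–Raphson from V/F = 0.31:
  V/F = 0.3100: g = 0.49989, g' = -0.9993 → V/F = 0.8102
  V/F = 0.8102: g = 0.08408, g' = -0.8382 → V/F = 0.9105
  V/F = 0.9105: g = -0.00494, g' = -0.9485 → V/F = 0.9053
Converged at V/F = 0.9053.

V/F = 0.9053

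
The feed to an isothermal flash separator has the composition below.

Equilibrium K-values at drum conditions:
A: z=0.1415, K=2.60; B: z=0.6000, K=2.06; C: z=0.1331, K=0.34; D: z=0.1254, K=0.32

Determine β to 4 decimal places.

Material balance + equilibrium reduce to Σ zᵢ(Kᵢ−1)/(1+β(Kᵢ−1)) = 0.
Feasibility: ΣzᵢKᵢ = 1.6893, Σzᵢ/Kᵢ = 1.1290 — both > 1, two phases present.
Newton–Raphson from β = 0.51:
  β = 0.5100: g = 0.27453, g' = -0.6615 → β = 0.9250
  β = 0.9250: g = -0.04296, g' = -1.0342 → β = 0.8835
  β = 0.8835: g = -0.00205, g' = -0.9393 → β = 0.8813
Converged at β = 0.8813.

β = 0.8813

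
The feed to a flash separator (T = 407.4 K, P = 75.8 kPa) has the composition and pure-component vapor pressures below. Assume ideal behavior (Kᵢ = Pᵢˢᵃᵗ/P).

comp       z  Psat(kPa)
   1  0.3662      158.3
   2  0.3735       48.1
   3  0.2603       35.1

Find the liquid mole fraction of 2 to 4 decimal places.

Raoult's law: Kᵢ = Pᵢˢᵃᵗ/P = Pᵢˢᵃᵗ/75.8.
  K_1 = 158.3/75.8 = 2.088391, K_2 = 48.1/75.8 = 0.634565, K_3 = 35.1/75.8 = 0.463061
Material balance + equilibrium reduce to Σ zᵢ(Kᵢ−1)/(1+V/F(Kᵢ−1)) = 0.
Check two-phase: ΣzᵢKᵢ = 1.1223 > 1 and Σzᵢ/Kᵢ = 1.3261 > 1, so g(0) = 0.1223 > 0 and g(1) = -0.3261 < 0.
Iterate (Newton) starting at V/F = 0.35:
  V/F = 0.3500: g = -0.04000, g' = -0.4069 → V/F = 0.2517
  V/F = 0.2517: g = 0.00094, g' = -0.4281 → V/F = 0.2539
Converged at V/F = 0.2539.
Compositions from xᵢ = zᵢ/(1+V/F(Kᵢ−1)), yᵢ = Kᵢxᵢ:
  1: x = 0.2869, y = 0.5992
  2: x = 0.4117, y = 0.2612
  3: x = 0.3014, y = 0.1396

x_2 = 0.4117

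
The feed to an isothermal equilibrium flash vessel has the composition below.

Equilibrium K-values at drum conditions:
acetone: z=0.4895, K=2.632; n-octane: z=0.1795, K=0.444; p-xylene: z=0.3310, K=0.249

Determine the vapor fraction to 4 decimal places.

ψ = 0.3997

Let ψ = V/F and solve Σ zᵢ(Kᵢ−1)/(1+ψ(Kᵢ−1)) = 0.
Feasibility: ΣzᵢKᵢ = 1.4505, Σzᵢ/Kᵢ = 1.9196 — both > 1, two phases present.
Newton–Raphson from ψ = 0.3:
  ψ = 0.3000: g = 0.09564, g' = -0.9786 → ψ = 0.3977
  ψ = 0.3977: g = 0.00183, g' = -0.9504 → ψ = 0.3997
Converged at ψ = 0.3997.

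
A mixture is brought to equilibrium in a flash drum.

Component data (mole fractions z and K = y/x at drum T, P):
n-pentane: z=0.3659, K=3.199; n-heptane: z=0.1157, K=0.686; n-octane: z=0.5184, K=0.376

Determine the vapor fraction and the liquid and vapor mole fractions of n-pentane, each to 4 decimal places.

ψ = 0.3500, x_n-pentane = 0.2068, y_n-pentane = 0.6614

Material balance + equilibrium reduce to Σ zᵢ(Kᵢ−1)/(1+ψ(Kᵢ−1)) = 0.
Feasibility: ΣzᵢKᵢ = 1.4448, Σzᵢ/Kᵢ = 1.6618 — both > 1, two phases present.
Newton–Raphson from ψ = 0.5:
  ψ = 0.5000: g = -0.13003, g' = -0.8439 → ψ = 0.3459
  ψ = 0.3459: g = 0.00371, g' = -0.9134 → ψ = 0.3500
Converged at ψ = 0.3500.
Compositions from xᵢ = zᵢ/(1+ψ(Kᵢ−1)), yᵢ = Kᵢxᵢ:
  n-pentane: x = 0.2068, y = 0.6614
  n-heptane: x = 0.1300, y = 0.0892
  n-octane: x = 0.6632, y = 0.2494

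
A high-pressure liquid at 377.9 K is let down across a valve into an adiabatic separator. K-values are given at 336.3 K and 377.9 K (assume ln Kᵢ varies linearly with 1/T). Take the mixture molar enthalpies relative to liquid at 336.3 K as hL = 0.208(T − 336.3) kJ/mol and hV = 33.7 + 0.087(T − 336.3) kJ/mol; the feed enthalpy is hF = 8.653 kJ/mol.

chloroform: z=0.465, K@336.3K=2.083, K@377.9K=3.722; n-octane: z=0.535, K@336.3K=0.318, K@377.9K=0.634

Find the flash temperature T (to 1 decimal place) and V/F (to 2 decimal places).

T = 339.0 K, V/F = 0.24

Adiabatic flash: solve Rachford–Rice at each trial T, then check hF = ψ·hV(T) + (1−ψ)·hL(T).
  T = 336.3 K: K = (2.083, 0.318), RR gives ψ = 0.188, H_out = 6.330 kJ/mol
  T = 377.9 K: K = (3.722, 0.634), RR gives ψ = 1.000, H_out = 37.319 kJ/mol
  T = 357.1 K: K = (2.832, 0.458), RR gives ψ = 0.566, H_out = 21.979 kJ/mol
  T = 346.7 K: K = (2.440, 0.384), RR gives ψ = 0.383, H_out = 14.590 kJ/mol
  T = 341.5 K: K = (2.257, 0.350), RR gives ψ = 0.290, H_out = 10.660 kJ/mol
  T = 338.9 K: K = (2.169, 0.334), RR gives ψ = 0.240, H_out = 8.560 kJ/mol
  T = 340.2 K: K = (2.213, 0.342), RR gives ψ = 0.265, H_out = 9.624 kJ/mol
Linear interpolation between T = 338.9 (H_out = 8.560) and T = 340.2 (H_out = 9.624) on hF = 8.653 gives T ≈ 339.0 K, at which ψ = 0.24.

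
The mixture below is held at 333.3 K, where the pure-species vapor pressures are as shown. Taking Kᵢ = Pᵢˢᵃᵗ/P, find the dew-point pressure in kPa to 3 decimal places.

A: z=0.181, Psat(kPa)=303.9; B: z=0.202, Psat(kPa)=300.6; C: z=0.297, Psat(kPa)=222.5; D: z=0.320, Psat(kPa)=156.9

At the dew point ψ → 1, so Σzᵢ/Kᵢ = 1 with Kᵢ = Pᵢˢᵃᵗ/P ⇒ 1/P = Σzᵢ/Pᵢˢᵃᵗ.
1/P = 0.181/303.9 + 0.202/300.6 + 0.297/222.5 + 0.320/156.9 = 0.004642 ⇒ P = 215.428 kPa

Pdew = 215.428 kPa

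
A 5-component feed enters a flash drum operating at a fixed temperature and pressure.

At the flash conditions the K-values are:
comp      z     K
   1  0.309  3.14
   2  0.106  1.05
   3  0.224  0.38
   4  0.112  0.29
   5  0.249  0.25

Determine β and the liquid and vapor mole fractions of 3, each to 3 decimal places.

Material balance + equilibrium reduce to Σ zᵢ(Kᵢ−1)/(1+β(Kᵢ−1)) = 0.
Feasibility: ΣzᵢKᵢ = 1.261, Σzᵢ/Kᵢ = 2.171 — both > 1, two phases present.
Iterate (Newton) starting at β = 0.5:
  β = 0.500: g = -0.2987, g' = -1.006 → β = 0.203
  β = 0.203: g = -0.0058, g' = -1.073 → β = 0.198
Converged at β = 0.198.
Compositions from xᵢ = zᵢ/(1+β(Kᵢ−1)), yᵢ = Kᵢxᵢ:
  1: x = 0.217, y = 0.682
  2: x = 0.105, y = 0.110
  3: x = 0.255, y = 0.097
  4: x = 0.130, y = 0.038
  5: x = 0.292, y = 0.073

β = 0.198, x_3 = 0.255, y_3 = 0.097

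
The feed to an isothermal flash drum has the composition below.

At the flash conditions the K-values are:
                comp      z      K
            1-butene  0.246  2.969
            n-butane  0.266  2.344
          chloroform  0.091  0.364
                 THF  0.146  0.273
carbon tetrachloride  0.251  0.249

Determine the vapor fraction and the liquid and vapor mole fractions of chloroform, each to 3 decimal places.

Iterate (Newton) starting at ψ = 0.46:
  ψ = 0.460: g = -0.0542, g' = -1.024 → ψ = 0.407
Converged at ψ = 0.407.
Compositions from xᵢ = zᵢ/(1+ψ(Kᵢ−1)), yᵢ = Kᵢxᵢ:
  1-butene: x = 0.137, y = 0.406
  n-butane: x = 0.172, y = 0.403
  chloroform: x = 0.123, y = 0.045
  THF: x = 0.207, y = 0.057
  carbon tetrachloride: x = 0.361, y = 0.090

ψ = 0.407, x_chloroform = 0.123, y_chloroform = 0.045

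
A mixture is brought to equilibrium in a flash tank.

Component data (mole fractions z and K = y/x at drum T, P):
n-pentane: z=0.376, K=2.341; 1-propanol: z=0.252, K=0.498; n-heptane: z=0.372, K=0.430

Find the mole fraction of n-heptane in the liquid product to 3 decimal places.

Iterate (Newton) starting at ψ = 0.5:
  ψ = 0.500: g = -0.1636, g' = -0.592 → ψ = 0.224
  ψ = 0.224: g = 0.0024, g' = -0.640 → ψ = 0.227
Converged at ψ = 0.227.
Compositions from xᵢ = zᵢ/(1+ψ(Kᵢ−1)), yᵢ = Kᵢxᵢ:
  n-pentane: x = 0.288, y = 0.675
  1-propanol: x = 0.284, y = 0.142
  n-heptane: x = 0.427, y = 0.184

x_n-heptane = 0.427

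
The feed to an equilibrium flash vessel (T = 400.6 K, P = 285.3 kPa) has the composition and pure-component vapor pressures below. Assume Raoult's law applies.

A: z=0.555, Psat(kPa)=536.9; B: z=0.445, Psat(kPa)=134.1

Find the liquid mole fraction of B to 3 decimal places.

Raoult's law: Kᵢ = Pᵢˢᵃᵗ/P = Pᵢˢᵃᵗ/285.3.
  K_A = 536.9/285.3 = 1.88188, K_B = 134.1/285.3 = 0.47003
Binary case is linear: z₁(K₁−1)(1+ψ(K₂−1)) + z₂(K₂−1)(1+ψ(K₁−1)) = 0
⇒ ψ = [z₁(K₁−1)+z₂(K₂−1)] / [−(K₁−1)(K₂−1)] = 0.2536/0.4674 = 0.543
Compositions from xᵢ = zᵢ/(1+ψ(Kᵢ−1)), yᵢ = Kᵢxᵢ:
  A: x = 0.375, y = 0.706
  B: x = 0.625, y = 0.294

x_B = 0.625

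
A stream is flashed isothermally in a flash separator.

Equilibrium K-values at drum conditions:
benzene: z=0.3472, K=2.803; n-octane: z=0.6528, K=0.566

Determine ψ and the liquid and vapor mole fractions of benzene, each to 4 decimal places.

Material balance + equilibrium reduce to Σ zᵢ(Kᵢ−1)/(1+ψ(Kᵢ−1)) = 0.
g(0) = ΣzᵢKᵢ − 1 = 0.3427 and g(1) = 1 − Σzᵢ/Kᵢ = -0.2772, so a root lies in (0, 1).
Binary case is linear: z₁(K₁−1)(1+ψ(K₂−1)) + z₂(K₂−1)(1+ψ(K₁−1)) = 0
⇒ ψ = [z₁(K₁−1)+z₂(K₂−1)] / [−(K₁−1)(K₂−1)] = 0.34269/0.78250 = 0.4379
Compositions from xᵢ = zᵢ/(1+ψ(Kᵢ−1)), yᵢ = Kᵢxᵢ:
  benzene: x = 0.1940, y = 0.5438
  n-octane: x = 0.8060, y = 0.4562

ψ = 0.4379, x_benzene = 0.1940, y_benzene = 0.5438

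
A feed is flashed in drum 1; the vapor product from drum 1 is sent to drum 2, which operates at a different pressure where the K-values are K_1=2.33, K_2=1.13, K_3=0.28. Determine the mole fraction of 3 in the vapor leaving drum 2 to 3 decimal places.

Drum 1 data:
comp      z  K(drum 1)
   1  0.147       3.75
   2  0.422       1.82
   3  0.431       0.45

y_3 (drum 2) = 0.102

Drum 1:
Newton iteration, ψ₁⁰ = 0.63:
  ψ₁ = 0.630: g = 0.0134, g' = -0.578 → ψ₁ = 0.653
Converged at ψ₁ = 0.653.
Drum-1 compositions:
  1: x = 0.053, y = 0.197
  2: x = 0.275, y = 0.500
  3: x = 0.673, y = 0.303
Drum-2 feed = drum-1 vapor: z₂ = (0.1972, 0.5002, 0.3027).
Drum 2:
Iterate (Newton) starting at ψ₂ = 0.47:
  ψ₂ = 0.470: g = -0.1068, g' = -0.498 → ψ₂ = 0.256
  ψ₂ = 0.256: g = -0.0085, g' = -0.438 → ψ₂ = 0.236
Converged at ψ₂ = 0.236.
  1: x = 0.150, y = 0.350
  2: x = 0.485, y = 0.548
  3: x = 0.365, y = 0.102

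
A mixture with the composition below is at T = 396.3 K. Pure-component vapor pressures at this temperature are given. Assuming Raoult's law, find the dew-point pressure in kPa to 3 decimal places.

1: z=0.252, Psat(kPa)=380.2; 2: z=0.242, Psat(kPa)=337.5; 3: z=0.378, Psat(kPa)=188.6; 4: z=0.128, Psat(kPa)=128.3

Pdew = 228.219 kPa

At the dew point ψ → 1, so Σzᵢ/Kᵢ = 1 with Kᵢ = Pᵢˢᵃᵗ/P ⇒ 1/P = Σzᵢ/Pᵢˢᵃᵗ.
1/P = 0.252/380.2 + 0.242/337.5 + 0.378/188.6 + 0.128/128.3 = 0.004382 ⇒ P = 228.219 kPa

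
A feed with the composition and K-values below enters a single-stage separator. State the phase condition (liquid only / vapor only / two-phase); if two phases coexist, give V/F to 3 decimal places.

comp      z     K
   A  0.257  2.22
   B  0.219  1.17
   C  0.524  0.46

two-phase, V/F = 0.136

ΣzᵢKᵢ = 1.068; Σzᵢ/Kᵢ = 1.442.
Both exceed 1, so a two-phase solution exists.
Newton–Raphson from ψ = 0.4:
  ψ = 0.400: g = -0.1153, g' = -0.427 → ψ = 0.130
  ψ = 0.130: g = 0.0028, g' = -0.468 → ψ = 0.136
Converged at ψ = 0.136.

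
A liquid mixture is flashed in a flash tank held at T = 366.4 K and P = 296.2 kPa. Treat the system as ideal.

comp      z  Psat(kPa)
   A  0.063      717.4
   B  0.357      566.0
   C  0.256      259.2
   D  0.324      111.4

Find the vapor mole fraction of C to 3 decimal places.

y_C = 0.235

Raoult's law: Kᵢ = Pᵢˢᵃᵗ/P = Pᵢˢᵃᵗ/296.2.
  K_A = 717.4/296.2 = 2.42201, K_B = 566.0/296.2 = 1.91087, K_C = 259.2/296.2 = 0.87508, K_D = 111.4/296.2 = 0.37610
Material balance + equilibrium reduce to Σ zᵢ(Kᵢ−1)/(1+V/F(Kᵢ−1)) = 0.
Feasibility: ΣzᵢKᵢ = 1.181, Σzᵢ/Kᵢ = 1.367 — both > 1, two phases present.
Iterate (Newton) starting at V/F = 0.5:
  V/F = 0.500: g = -0.0521, g' = -0.454 → V/F = 0.385
  V/F = 0.385: g = -0.0011, g' = -0.438 → V/F = 0.383
Converged at V/F = 0.383.
Compositions from xᵢ = zᵢ/(1+V/F(Kᵢ−1)), yᵢ = Kᵢxᵢ:
  A: x = 0.041, y = 0.099
  B: x = 0.265, y = 0.506
  C: x = 0.269, y = 0.235
  D: x = 0.426, y = 0.160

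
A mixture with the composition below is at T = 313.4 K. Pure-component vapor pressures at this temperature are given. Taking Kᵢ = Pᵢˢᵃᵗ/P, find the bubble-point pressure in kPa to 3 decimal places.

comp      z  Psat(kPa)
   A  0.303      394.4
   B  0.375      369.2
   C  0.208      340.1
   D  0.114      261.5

At the bubble point ψ → 0, so ΣzᵢKᵢ = 1 with Kᵢ = Pᵢˢᵃᵗ/P ⇒ P = ΣzᵢPᵢˢᵃᵗ.
P = 0.303·394.4 + 0.375·369.2 + 0.208·340.1 + 0.114·261.5 = 358.505 kPa

Pbub = 358.505 kPa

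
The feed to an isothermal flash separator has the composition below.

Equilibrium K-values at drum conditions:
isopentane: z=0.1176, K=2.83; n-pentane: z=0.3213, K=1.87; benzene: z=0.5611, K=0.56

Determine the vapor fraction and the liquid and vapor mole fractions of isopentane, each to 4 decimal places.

ψ = 0.4770, x_isopentane = 0.0628, y_isopentane = 0.1777

Material balance + equilibrium reduce to Σ zᵢ(Kᵢ−1)/(1+ψ(Kᵢ−1)) = 0.
g(0) = ΣzᵢKᵢ − 1 = 0.2479 and g(1) = 1 − Σzᵢ/Kᵢ = -0.2153, so a root lies in (0, 1).
Iterate (Newton) starting at ψ = 0.5:
  ψ = 0.5000: g = -0.00934, g' = -0.4040 → ψ = 0.4769
  ψ = 0.4769: g = 0.00004, g' = -0.4078 → ψ = 0.4770
Converged at ψ = 0.4770.
Compositions from xᵢ = zᵢ/(1+ψ(Kᵢ−1)), yᵢ = Kᵢxᵢ:
  isopentane: x = 0.0628, y = 0.1777
  n-pentane: x = 0.2271, y = 0.4246
  benzene: x = 0.7101, y = 0.3977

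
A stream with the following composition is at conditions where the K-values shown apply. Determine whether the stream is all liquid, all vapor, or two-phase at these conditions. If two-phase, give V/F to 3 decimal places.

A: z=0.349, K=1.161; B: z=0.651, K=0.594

all liquid

ΣzᵢKᵢ = 0.792; Σzᵢ/Kᵢ = 1.397.
Since ΣzᵢKᵢ < 1 the mixture is below its bubble point — single liquid phase.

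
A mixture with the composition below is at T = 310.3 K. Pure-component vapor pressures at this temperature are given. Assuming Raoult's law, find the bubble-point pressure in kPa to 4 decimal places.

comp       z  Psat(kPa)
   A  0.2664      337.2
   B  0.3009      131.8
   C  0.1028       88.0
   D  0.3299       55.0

Pbub = 156.6796 kPa

At the bubble point ψ → 0, so ΣzᵢKᵢ = 1 with Kᵢ = Pᵢˢᵃᵗ/P ⇒ P = ΣzᵢPᵢˢᵃᵗ.
P = 0.2664·337.2 + 0.3009·131.8 + 0.1028·88.0 + 0.3299·55.0 = 156.6796 kPa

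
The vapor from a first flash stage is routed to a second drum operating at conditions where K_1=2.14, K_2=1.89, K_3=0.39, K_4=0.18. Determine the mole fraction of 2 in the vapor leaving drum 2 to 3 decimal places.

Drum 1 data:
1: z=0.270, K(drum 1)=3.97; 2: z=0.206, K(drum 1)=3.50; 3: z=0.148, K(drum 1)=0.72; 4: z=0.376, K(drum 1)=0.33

y_2 (drum 2) = 0.359

Drum 1:
Rachford–Rice: g(ψ₁) = Σ zᵢ(Kᵢ−1)/(1+ψ₁(Kᵢ−1)) = 0.
g(0) = ΣzᵢKᵢ − 1 = 1.024 and g(1) = 1 − Σzᵢ/Kᵢ = -0.472, so a root lies in (0, 1).
Iterate (Newton) starting at ψ₁ = 0.34:
  ψ₁ = 0.340: g = 0.3053, g' = -1.263 → ψ₁ = 0.582
  ψ₁ = 0.582: g = 0.0415, g' = -1.004 → ψ₁ = 0.623
Converged at ψ₁ = 0.623.
Drum-1 compositions:
  1: x = 0.095, y = 0.376
  2: x = 0.081, y = 0.282
  3: x = 0.179, y = 0.129
  4: x = 0.645, y = 0.213
Drum-2 feed = drum-1 vapor: z₂ = (0.3760, 0.2819, 0.1291, 0.2130).
Drum 2:
Let ψ₂ = V/F and solve Σ zᵢ(Kᵢ−1)/(1+ψ₂(Kᵢ−1)) = 0.
g(0) = ΣzᵢKᵢ − 1 = 0.426 and g(1) = 1 − Σzᵢ/Kᵢ = -0.839, so a root lies in (0, 1).
Iterate (Newton) starting at ψ₂ = 0.5:
  ψ₂ = 0.500: g = 0.0373, g' = -0.816 → ψ₂ = 0.546
  ψ₂ = 0.546: g = -0.0010, g' = -0.864 → ψ₂ = 0.545
Converged at ψ₂ = 0.545.
  1: x = 0.232, y = 0.496
  2: x = 0.190, y = 0.359
  3: x = 0.193, y = 0.075
  4: x = 0.385, y = 0.069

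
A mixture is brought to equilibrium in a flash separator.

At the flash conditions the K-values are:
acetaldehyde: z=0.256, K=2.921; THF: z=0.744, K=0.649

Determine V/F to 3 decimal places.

V/F = 0.342

Material balance + equilibrium reduce to Σ zᵢ(Kᵢ−1)/(1+V/F(Kᵢ−1)) = 0.
Feasibility: ΣzᵢKᵢ = 1.231, Σzᵢ/Kᵢ = 1.234 — both > 1, two phases present.
Newton iteration, V/F⁰ = 0.42:
  V/F = 0.420: g = -0.0341, g' = -0.415 → V/F = 0.338
  V/F = 0.338: g = 0.0019, g' = -0.465 → V/F = 0.342
Converged at V/F = 0.342.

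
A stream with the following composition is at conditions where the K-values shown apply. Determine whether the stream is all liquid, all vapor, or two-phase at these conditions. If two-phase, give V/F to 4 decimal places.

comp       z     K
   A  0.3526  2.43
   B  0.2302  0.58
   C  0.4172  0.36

ΣzᵢKᵢ = 1.1405; Σzᵢ/Kᵢ = 1.7009.
Both exceed 1, so a two-phase solution exists.
Newton–Raphson from ψ = 0.5:
  ψ = 0.5000: g = -0.22104, g' = -0.6798 → ψ = 0.1748
  ψ = 0.1748: g = -0.00162, g' = -0.7254 → ψ = 0.1726
Converged at ψ = 0.1726.

two-phase, V/F = 0.1726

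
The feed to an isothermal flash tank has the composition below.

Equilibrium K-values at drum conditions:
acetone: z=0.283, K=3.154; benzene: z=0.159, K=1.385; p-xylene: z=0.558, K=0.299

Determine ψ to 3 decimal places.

Newton iteration, ψ⁰ = 0.5:
  ψ = 0.500: g = -0.2574, g' = -0.971 → ψ = 0.235
  ψ = 0.235: g = -0.0073, g' = -0.992 → ψ = 0.227
  ψ = 0.227: g = 0.0000, g' = -0.999 → ψ = 0.228
Converged at ψ = 0.228.

ψ = 0.228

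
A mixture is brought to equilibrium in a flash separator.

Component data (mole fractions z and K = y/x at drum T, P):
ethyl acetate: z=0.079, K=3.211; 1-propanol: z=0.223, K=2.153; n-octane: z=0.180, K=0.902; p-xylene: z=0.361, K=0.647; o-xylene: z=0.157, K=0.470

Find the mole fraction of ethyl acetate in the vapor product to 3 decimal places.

Material balance + equilibrium reduce to Σ zᵢ(Kᵢ−1)/(1+V/F(Kᵢ−1)) = 0.
Feasibility: ΣzᵢKᵢ = 1.204, Σzᵢ/Kᵢ = 1.220 — both > 1, two phases present.
Newton iteration, V/F⁰ = 0.5:
  V/F = 0.500: g = -0.0405, g' = -0.356 → V/F = 0.386
  V/F = 0.386: g = 0.0015, g' = -0.386 → V/F = 0.390
Converged at V/F = 0.390.
Compositions from xᵢ = zᵢ/(1+V/F(Kᵢ−1)), yᵢ = Kᵢxᵢ:
  ethyl acetate: x = 0.042, y = 0.136
  1-propanol: x = 0.154, y = 0.331
  n-octane: x = 0.187, y = 0.169
  p-xylene: x = 0.419, y = 0.271
  o-xylene: x = 0.198, y = 0.093

y_ethyl acetate = 0.136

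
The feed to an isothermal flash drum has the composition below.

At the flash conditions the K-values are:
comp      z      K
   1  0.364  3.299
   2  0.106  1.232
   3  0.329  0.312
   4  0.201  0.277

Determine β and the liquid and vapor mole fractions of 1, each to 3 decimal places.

Material balance + equilibrium reduce to Σ zᵢ(Kᵢ−1)/(1+β(Kᵢ−1)) = 0.
g(0) = ΣzᵢKᵢ − 1 = 0.490 and g(1) = 1 − Σzᵢ/Kᵢ = -0.976, so a root lies in (0, 1).
Newton–Raphson from β = 0.59:
  β = 0.590: g = -0.2577, g' = -1.112 → β = 0.358
  β = 0.358: g = -0.0149, g' = -1.049 → β = 0.344
Converged at β = 0.344.
Compositions from xᵢ = zᵢ/(1+β(Kᵢ−1)), yᵢ = Kᵢxᵢ:
  1: x = 0.203, y = 0.670
  2: x = 0.098, y = 0.121
  3: x = 0.431, y = 0.134
  4: x = 0.268, y = 0.074

β = 0.344, x_1 = 0.203, y_1 = 0.670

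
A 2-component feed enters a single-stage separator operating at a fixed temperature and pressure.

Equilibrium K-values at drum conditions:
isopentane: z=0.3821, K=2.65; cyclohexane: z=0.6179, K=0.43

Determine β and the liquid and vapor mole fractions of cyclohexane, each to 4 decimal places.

β = 0.2959, x_cyclohexane = 0.7432, y_cyclohexane = 0.3196

Material balance + equilibrium reduce to Σ zᵢ(Kᵢ−1)/(1+β(Kᵢ−1)) = 0.
Check two-phase: ΣzᵢKᵢ = 1.2783 > 1 and Σzᵢ/Kᵢ = 1.5812 > 1, so g(0) = 0.2783 > 0 and g(1) = -0.5812 < 0.
Iterate (Newton) starting at β = 0.5:
  β = 0.5000: g = -0.14713, g' = -0.7050 → β = 0.2913
  β = 0.2913: g = 0.00347, g' = -0.7632 → β = 0.2959
Converged at β = 0.2959.
Compositions from xᵢ = zᵢ/(1+β(Kᵢ−1)), yᵢ = Kᵢxᵢ:
  isopentane: x = 0.2568, y = 0.6804
  cyclohexane: x = 0.7432, y = 0.3196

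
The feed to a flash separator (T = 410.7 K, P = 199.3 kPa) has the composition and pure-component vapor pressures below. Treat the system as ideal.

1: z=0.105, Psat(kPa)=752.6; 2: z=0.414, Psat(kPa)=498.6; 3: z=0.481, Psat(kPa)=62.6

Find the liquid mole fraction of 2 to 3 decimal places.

x_2 = 0.242

Raoult's law: Kᵢ = Pᵢˢᵃᵗ/P = Pᵢˢᵃᵗ/199.3.
  K_1 = 752.6/199.3 = 3.77622, K_2 = 498.6/199.3 = 2.50176, K_3 = 62.6/199.3 = 0.31410
Material balance + equilibrium reduce to Σ zᵢ(Kᵢ−1)/(1+β(Kᵢ−1)) = 0.
Check two-phase: ΣzᵢKᵢ = 1.583 > 1 and Σzᵢ/Kᵢ = 1.725 > 1, so g(0) = 0.583 > 0 and g(1) = -0.725 < 0.
Newton iteration, β⁰ = 0.5:
  β = 0.500: g = -0.0250, g' = -0.971 → β = 0.474
Converged at β = 0.474.
Compositions from xᵢ = zᵢ/(1+β(Kᵢ−1)), yᵢ = Kᵢxᵢ:
  1: x = 0.045, y = 0.171
  2: x = 0.242, y = 0.605
  3: x = 0.713, y = 0.224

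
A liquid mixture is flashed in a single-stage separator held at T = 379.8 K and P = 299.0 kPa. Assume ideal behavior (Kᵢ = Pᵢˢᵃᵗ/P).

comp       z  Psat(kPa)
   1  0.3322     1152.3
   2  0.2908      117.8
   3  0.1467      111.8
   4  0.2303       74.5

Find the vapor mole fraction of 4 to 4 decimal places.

Raoult's law: Kᵢ = Pᵢˢᵃᵗ/P = Pᵢˢᵃᵗ/299.0.
  K_1 = 1152.3/299.0 = 3.853846, K_2 = 117.8/299.0 = 0.393980, K_3 = 111.8/299.0 = 0.373913, K_4 = 74.5/299.0 = 0.249164
Rachford–Rice: g(β) = Σ zᵢ(Kᵢ−1)/(1+β(Kᵢ−1)) = 0.
g(0) = ΣzᵢKᵢ − 1 = 0.5071 and g(1) = 1 − Σzᵢ/Kᵢ = -1.1409, so a root lies in (0, 1).
Iterate (Newton) starting at β = 0.65:
  β = 0.6500: g = -0.45133, g' = -1.2815 → β = 0.2978
  β = 0.2978: g = -0.03818, g' = -1.2519 → β = 0.2673
  β = 0.2673: g = 0.00083, g' = -1.3088 → β = 0.2680
Converged at β = 0.2680.
Compositions from xᵢ = zᵢ/(1+β(Kᵢ−1)), yᵢ = Kᵢxᵢ:
  1: x = 0.1882, y = 0.7255
  2: x = 0.3472, y = 0.1368
  3: x = 0.1763, y = 0.0659
  4: x = 0.2883, y = 0.0718

y_4 = 0.0718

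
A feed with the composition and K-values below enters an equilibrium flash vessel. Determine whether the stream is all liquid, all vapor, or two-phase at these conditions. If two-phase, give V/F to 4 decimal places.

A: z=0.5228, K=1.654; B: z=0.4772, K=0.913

all vapor

ΣzᵢKᵢ = 1.3004; Σzᵢ/Kᵢ = 0.8388.
Since Σzᵢ/Kᵢ < 1 the mixture is above its dew point — single vapor phase.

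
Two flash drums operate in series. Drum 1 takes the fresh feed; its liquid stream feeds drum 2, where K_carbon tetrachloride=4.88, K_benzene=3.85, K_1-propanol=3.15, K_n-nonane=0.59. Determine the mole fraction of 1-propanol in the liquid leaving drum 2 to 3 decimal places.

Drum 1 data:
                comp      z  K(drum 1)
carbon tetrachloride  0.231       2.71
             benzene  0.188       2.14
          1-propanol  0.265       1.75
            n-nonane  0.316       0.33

x_1-propanol (drum 2) = 0.069

Drum 1:
Let ψ₁ = V/F and solve Σ zᵢ(Kᵢ−1)/(1+ψ₁(Kᵢ−1)) = 0.
g(0) = ΣzᵢKᵢ − 1 = 0.596 and g(1) = 1 − Σzᵢ/Kᵢ = -0.282, so a root lies in (0, 1).
Newton iteration, ψ₁⁰ = 0.51:
  ψ₁ = 0.510: g = 0.1687, g' = -0.696 → ψ₁ = 0.752
  ψ₁ = 0.752: g = -0.0118, g' = -0.838 → ψ₁ = 0.738
Converged at ψ₁ = 0.738.
Drum-1 compositions:
  carbon tetrachloride: x = 0.102, y = 0.277
  benzene: x = 0.102, y = 0.218
  1-propanol: x = 0.171, y = 0.298
  n-nonane: x = 0.625, y = 0.206
Drum-2 feed = drum-1 liquid: z₂ = (0.1021, 0.1021, 0.1706, 0.6252).
Drum 2:
Let ψ₂ = V/F and solve Σ zᵢ(Kᵢ−1)/(1+ψ₂(Kᵢ−1)) = 0.
Check two-phase: ΣzᵢKᵢ = 1.797 > 1 and Σzᵢ/Kᵢ = 1.161 > 1, so g(0) = 0.797 > 0 and g(1) = -0.161 < 0.
Newton–Raphson from ψ₂ = 0.5:
  ψ₂ = 0.500: g = 0.1090, g' = -0.668 → ψ₂ = 0.663
  ψ₂ = 0.663: g = 0.0107, g' = -0.552 → ψ₂ = 0.682
  ψ₂ = 0.682: g = 0.0001, g' = -0.543 → ψ₂ = 0.683
Converged at ψ₂ = 0.683.
  carbon tetrachloride: x = 0.028, y = 0.137
  benzene: x = 0.035, y = 0.133
  1-propanol: x = 0.069, y = 0.218
  n-nonane: x = 0.868, y = 0.512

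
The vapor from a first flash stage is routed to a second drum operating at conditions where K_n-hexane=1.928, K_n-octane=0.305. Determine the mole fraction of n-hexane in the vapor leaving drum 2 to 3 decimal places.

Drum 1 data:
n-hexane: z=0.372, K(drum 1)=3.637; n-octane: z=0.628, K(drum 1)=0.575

y_n-hexane (drum 2) = 0.826

Drum 1:
Rachford–Rice: g(ψ₁) = Σ zᵢ(Kᵢ−1)/(1+ψ₁(Kᵢ−1)) = 0.
g(0) = ΣzᵢKᵢ − 1 = 0.714 and g(1) = 1 − Σzᵢ/Kᵢ = -0.194, so a root lies in (0, 1).
Binary case is linear: z₁(K₁−1)(1+ψ₁(K₂−1)) + z₂(K₂−1)(1+ψ₁(K₁−1)) = 0
⇒ ψ₁ = [z₁(K₁−1)+z₂(K₂−1)] / [−(K₁−1)(K₂−1)] = 0.7141/1.1207 = 0.637
Drum-1 compositions:
  n-hexane: x = 0.139, y = 0.505
  n-octane: x = 0.861, y = 0.495
Drum-2 feed = drum-1 vapor: z₂ = (0.5048, 0.4952).
Drum 2:
Material balance + equilibrium reduce to Σ zᵢ(Kᵢ−1)/(1+ψ₂(Kᵢ−1)) = 0.
g(0) = ΣzᵢKᵢ − 1 = 0.124 and g(1) = 1 − Σzᵢ/Kᵢ = -0.885, so a root lies in (0, 1).
Newton–Raphson from ψ₂ = 0.57:
  ψ₂ = 0.570: g = -0.2635, g' = -0.842 → ψ₂ = 0.257
  ψ₂ = 0.257: g = -0.0407, g' = -0.638 → ψ₂ = 0.193
Converged at ψ₂ = 0.193.
  n-hexane: x = 0.428, y = 0.826
  n-octane: x = 0.572, y = 0.174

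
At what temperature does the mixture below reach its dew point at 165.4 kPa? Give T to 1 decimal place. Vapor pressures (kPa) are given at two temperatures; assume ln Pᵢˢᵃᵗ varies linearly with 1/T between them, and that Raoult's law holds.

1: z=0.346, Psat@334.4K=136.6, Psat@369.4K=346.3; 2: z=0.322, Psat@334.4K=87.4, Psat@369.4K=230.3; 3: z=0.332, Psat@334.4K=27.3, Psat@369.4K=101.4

T = 367.3 K

Dew-point temperature: Σzᵢ·P/Pᵢˢᵃᵗ(T) = 1. Interpolate ln Pᵢˢᵃᵗ = aᵢ + bᵢ/T.
  T = 334.4 K: ΣzᵢP/Pᵢˢᵃᵗ = 3.0398
  T = 369.4 K: ΣzᵢP/Pᵢˢᵃᵗ = 0.9381
  T = 351.9 K: ΣzᵢP/Pᵢˢᵃᵗ = 1.6338
  T = 360.6 K: ΣzᵢP/Pᵢˢᵃᵗ = 1.2305
  T = 365.0 K: ΣzᵢP/Pᵢˢᵃᵗ = 1.0724
  T = 367.2 K: ΣzᵢP/Pᵢˢᵃᵗ = 1.0025
Interpolating between 367.2 K and 369.4 K gives T ≈ 367.3 K.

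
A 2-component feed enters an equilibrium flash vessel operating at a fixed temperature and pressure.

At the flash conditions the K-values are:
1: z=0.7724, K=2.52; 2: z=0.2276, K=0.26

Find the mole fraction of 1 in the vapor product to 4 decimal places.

Let ψ = V/F and solve Σ zᵢ(Kᵢ−1)/(1+ψ(Kᵢ−1)) = 0.
Feasibility: ΣzᵢKᵢ = 2.0056, Σzᵢ/Kᵢ = 1.1819 — both > 1, two phases present.
Newton–Raphson from ψ = 0.35:
  ψ = 0.3500: g = 0.53906, g' = -0.9873 → ψ = 0.8960
  ψ = 0.8960: g = -0.00272, g' = -1.4175 → ψ = 0.8941
Converged at ψ = 0.8940.
Compositions from xᵢ = zᵢ/(1+ψ(Kᵢ−1)), yᵢ = Kᵢxᵢ:
  1: x = 0.3274, y = 0.8251
  2: x = 0.6726, y = 0.1749

y_1 = 0.8251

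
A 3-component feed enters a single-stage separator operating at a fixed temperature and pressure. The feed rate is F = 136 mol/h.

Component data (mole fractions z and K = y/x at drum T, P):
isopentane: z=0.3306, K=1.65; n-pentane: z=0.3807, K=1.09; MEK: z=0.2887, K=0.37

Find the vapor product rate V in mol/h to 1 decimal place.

V = 35.3 mol/h

Rachford–Rice: g(β) = Σ zᵢ(Kᵢ−1)/(1+β(Kᵢ−1)) = 0.
g(0) = ΣzᵢKᵢ − 1 = 0.0673 and g(1) = 1 − Σzᵢ/Kᵢ = -0.3299, so a root lies in (0, 1).
Newton–Raphson from β = 0.5:
  β = 0.5000: g = -0.07055, g' = -0.3266 → β = 0.2840
  β = 0.2840: g = -0.00670, g' = -0.2724 → β = 0.2594
  β = 0.2594: g = -0.00004, g' = -0.2689 → β = 0.2592
Converged at β = 0.2592.
Then V = β·F = 0.2592·136 = 35.3 mol/h and L = F − V = 100.7 mol/h.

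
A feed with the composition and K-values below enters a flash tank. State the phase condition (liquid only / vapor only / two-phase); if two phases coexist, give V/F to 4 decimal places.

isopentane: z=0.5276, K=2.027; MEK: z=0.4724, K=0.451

two-phase, V/F = 0.5010

ΣzᵢKᵢ = 1.2825; Σzᵢ/Kᵢ = 1.3077.
Both exceed 1, so a two-phase solution exists.
Let ψ = V/F and solve Σ zᵢ(Kᵢ−1)/(1+ψ(Kᵢ−1)) = 0.
Binary case is linear: z₁(K₁−1)(1+ψ(K₂−1)) + z₂(K₂−1)(1+ψ(K₁−1)) = 0
⇒ ψ = [z₁(K₁−1)+z₂(K₂−1)] / [−(K₁−1)(K₂−1)] = 0.28250/0.56382 = 0.5010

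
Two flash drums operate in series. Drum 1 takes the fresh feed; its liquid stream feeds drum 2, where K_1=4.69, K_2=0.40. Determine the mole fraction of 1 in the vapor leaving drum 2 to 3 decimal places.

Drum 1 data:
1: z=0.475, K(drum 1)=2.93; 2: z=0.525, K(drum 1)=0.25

y_1 (drum 2) = 0.656

Drum 1:
Rachford–Rice: g(ψ₁) = Σ zᵢ(Kᵢ−1)/(1+ψ₁(Kᵢ−1)) = 0.
Check two-phase: ΣzᵢKᵢ = 1.523 > 1 and Σzᵢ/Kᵢ = 2.262 > 1, so g(0) = 0.523 > 0 and g(1) = -1.262 < 0.
Binary case is linear: z₁(K₁−1)(1+ψ₁(K₂−1)) + z₂(K₂−1)(1+ψ₁(K₁−1)) = 0
⇒ ψ₁ = [z₁(K₁−1)+z₂(K₂−1)] / [−(K₁−1)(K₂−1)] = 0.5230/1.4475 = 0.361
Drum-1 compositions:
  1: x = 0.280, y = 0.820
  2: x = 0.720, y = 0.180
Drum-2 feed = drum-1 liquid: z₂ = (0.2799, 0.7201).
Drum 2:
Let ψ₂ = V/F and solve Σ zᵢ(Kᵢ−1)/(1+ψ₂(Kᵢ−1)) = 0.
Check two-phase: ΣzᵢKᵢ = 1.601 > 1 and Σzᵢ/Kᵢ = 1.860 > 1, so g(0) = 0.601 > 0 and g(1) = -0.860 < 0.
Binary case is linear: z₁(K₁−1)(1+ψ₂(K₂−1)) + z₂(K₂−1)(1+ψ₂(K₁−1)) = 0
⇒ ψ₂ = [z₁(K₁−1)+z₂(K₂−1)] / [−(K₁−1)(K₂−1)] = 0.6006/2.2140 = 0.271
  1: x = 0.140, y = 0.656
  2: x = 0.860, y = 0.344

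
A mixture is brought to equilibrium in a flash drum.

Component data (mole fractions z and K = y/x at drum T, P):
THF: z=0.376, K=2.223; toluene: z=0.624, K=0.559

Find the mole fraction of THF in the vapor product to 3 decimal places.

Newton iteration, β⁰ = 0.5:
  β = 0.500: g = -0.0677, g' = -0.416 → β = 0.337
  β = 0.337: g = 0.0022, g' = -0.449 → β = 0.342
Converged at β = 0.342.
Compositions from xᵢ = zᵢ/(1+β(Kᵢ−1)), yᵢ = Kᵢxᵢ:
  THF: x = 0.265, y = 0.589
  toluene: x = 0.735, y = 0.411

y_THF = 0.589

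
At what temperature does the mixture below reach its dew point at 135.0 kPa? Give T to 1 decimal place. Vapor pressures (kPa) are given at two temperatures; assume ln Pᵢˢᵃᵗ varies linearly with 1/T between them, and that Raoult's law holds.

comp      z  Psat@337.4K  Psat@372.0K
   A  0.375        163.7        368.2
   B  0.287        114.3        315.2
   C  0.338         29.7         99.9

T = 360.9 K

Dew-point temperature: Σzᵢ·P/Pᵢˢᵃᵗ(T) = 1. Interpolate ln Pᵢˢᵃᵗ = aᵢ + bᵢ/T.
  T = 337.4 K: ΣzᵢP/Pᵢˢᵃᵗ = 2.1846
  T = 372.0 K: ΣzᵢP/Pᵢˢᵃᵗ = 0.7172
  T = 354.7 K: ΣzᵢP/Pᵢˢᵃᵗ = 1.2146
  T = 363.4 K: ΣzᵢP/Pᵢˢᵃᵗ = 0.9254
  T = 359.0 K: ΣzᵢP/Pᵢˢᵃᵗ = 1.0599
  T = 361.2 K: ΣzᵢP/Pᵢˢᵃᵗ = 0.9899
Interpolating between 359.0 K and 361.2 K gives T ≈ 360.9 K.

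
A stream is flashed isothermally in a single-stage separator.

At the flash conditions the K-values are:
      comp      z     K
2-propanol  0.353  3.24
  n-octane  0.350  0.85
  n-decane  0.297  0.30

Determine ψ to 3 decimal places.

Rachford–Rice: g(ψ) = Σ zᵢ(Kᵢ−1)/(1+ψ(Kᵢ−1)) = 0.
g(0) = ΣzᵢKᵢ − 1 = 0.530 and g(1) = 1 − Σzᵢ/Kᵢ = -0.511, so a root lies in (0, 1).
Newton–Raphson from ψ = 0.5:
  ψ = 0.500: g = -0.0036, g' = -0.748 → ψ = 0.495
Converged at ψ = 0.495.

ψ = 0.495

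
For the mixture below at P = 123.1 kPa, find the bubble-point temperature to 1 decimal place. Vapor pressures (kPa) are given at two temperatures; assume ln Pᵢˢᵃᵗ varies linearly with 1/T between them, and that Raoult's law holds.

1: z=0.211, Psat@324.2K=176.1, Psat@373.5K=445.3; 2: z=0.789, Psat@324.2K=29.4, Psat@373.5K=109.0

T = 354.9 K

Bubble-point temperature: ΣzᵢPᵢˢᵃᵗ(T) = P. Interpolate ln Pᵢˢᵃᵗ = aᵢ + bᵢ/T.
  T = 324.2 K: ΣzᵢPᵢˢᵃᵗ = 60.35 kPa
  T = 373.5 K: ΣzᵢPᵢˢᵃᵗ = 179.96 kPa
  T = 348.9 K: ΣzᵢPᵢˢᵃᵗ = 107.96 kPa
  T = 361.2 K: ΣzᵢPᵢˢᵃᵗ = 140.46 kPa
  T = 355.0 K: ΣzᵢPᵢˢᵃᵗ = 123.26 kPa
  T = 351.9 K: ΣzᵢPᵢˢᵃᵗ = 115.29 kPa
  T = 353.4 K: ΣzᵢPᵢˢᵃᵗ = 119.09 kPa
Interpolating between 353.4 K and 355.0 K gives T ≈ 354.9 K.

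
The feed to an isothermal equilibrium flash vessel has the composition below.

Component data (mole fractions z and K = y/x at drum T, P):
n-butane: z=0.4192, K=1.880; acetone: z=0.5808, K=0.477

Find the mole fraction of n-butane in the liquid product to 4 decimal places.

x_n-butane = 0.3728

Binary case is linear: z₁(K₁−1)(1+ψ(K₂−1)) + z₂(K₂−1)(1+ψ(K₁−1)) = 0
⇒ ψ = [z₁(K₁−1)+z₂(K₂−1)] / [−(K₁−1)(K₂−1)] = 0.06514/0.46024 = 0.1415
Compositions from xᵢ = zᵢ/(1+ψ(Kᵢ−1)), yᵢ = Kᵢxᵢ:
  n-butane: x = 0.3728, y = 0.7008
  acetone: x = 0.6272, y = 0.2992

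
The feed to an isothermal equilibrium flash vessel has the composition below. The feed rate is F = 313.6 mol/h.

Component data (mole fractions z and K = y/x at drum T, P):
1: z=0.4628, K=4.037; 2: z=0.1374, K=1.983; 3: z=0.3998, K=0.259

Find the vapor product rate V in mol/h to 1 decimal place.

Newton–Raphson from ψ = 0.45:
  ψ = 0.4500: g = 0.24307, g' = -1.3200 → ψ = 0.6341
  ψ = 0.6341: g = 0.00471, g' = -1.3302 → ψ = 0.6377
Converged at ψ = 0.6377.
Then V = ψ·F = 0.6377·313.6 = 200.0 mol/h and L = F − V = 113.6 mol/h.

V = 200.0 mol/h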